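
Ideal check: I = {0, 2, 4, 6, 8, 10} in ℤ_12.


Check ideal conditions for I = {0, 2, 4, 6, 8, 10} in ℤ_12:
(1) I is an additive subgroup? Yes
(2) For r ∈ ℤ_12 and a ∈ I: r·a ∈ I? Yes

Yes, I is an ideal of ℤ_12


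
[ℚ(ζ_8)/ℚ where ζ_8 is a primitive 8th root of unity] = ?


[ℚ(ζ_n):ℚ] = deg Φ_n(x) = φ(n). Here φ(8) = 4

[ℚ(ζ_8)/ℚ where ζ_8 is a primitive 8th root of unity] = 4


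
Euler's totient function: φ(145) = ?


Factor n: 145 = 5 × 29
φ(n) = n · ∏(1 - 1/p) over distinct primes p | n
φ(145) = 145 · (1 - 1/5) · (1 - 1/29) = 112

φ(145) = 112


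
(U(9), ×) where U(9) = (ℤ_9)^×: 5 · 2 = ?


Operation: multiplication mod 9
5 · 2 = (a × b) mod 9 with a = 5, b = 2

5 · 2 = 1


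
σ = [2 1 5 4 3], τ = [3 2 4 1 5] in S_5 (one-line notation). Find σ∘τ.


σ∘τ: apply τ first, then σ
1 →τ 3 →σ 5
2 →τ 2 →σ 1
3 →τ 4 →σ 4
4 →τ 1 →σ 2
5 →τ 5 →σ 3

σ∘τ = [5 1 4 2 3]


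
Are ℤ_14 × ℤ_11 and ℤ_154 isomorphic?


Comparing ℤ_14 × ℤ_11 and ℤ_154:
gcd(14,11) = 1, so ℤ_14 × ℤ_11 ≅ ℤ_154 (CRT)

Yes, ℤ_14 × ℤ_11 ≅ ℤ_154


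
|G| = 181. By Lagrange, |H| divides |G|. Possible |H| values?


Lagrange's theorem: |H| divides |G|
|G| = 181
Divisors of 181: 1, 181

Possible subgroup orders: {1, 181}


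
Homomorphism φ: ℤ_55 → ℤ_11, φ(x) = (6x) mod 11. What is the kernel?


Kernel = preimage of identity
ker(φ) = {x ∈ ℤ_55 : 6x ≡ 0 (mod 11)}. Since 11 | 55, φ is well-defined. The kernel is the cyclic subgroup ⟨11⟩ of ℤ_55 (order 5), i.e. {0, 11, 22, 33, 44}

ker(φ) = {0, 11, 22, 33, 44}


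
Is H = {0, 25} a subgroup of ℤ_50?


Subgroup test for H = {0, 25} in (ℤ_50, +):
(1) 0 ∈ H? Yes
(2) Closure: for all a,b ∈ H, (a+b) mod 50 ∈ H? Yes
(3) Inverses: for all a ∈ H, -a mod 50 ∈ H? Yes

Yes, H is a subgroup of ℤ_50


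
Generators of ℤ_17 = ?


g generates ℤ_n iff gcd(g,n) = 1
Prime factors of 17: 17
Generators are g ∈ {1,...,16} not divisible by any of these primes.
Generators: {1, 2, 3, 4, 5, 6, 7, 8, 9, 10, 11, 12, 13, 14, 15, 16}
Number of generators = φ(17) = 16

Generators of ℤ_17 = {1, 2, 3, 4, 5, 6, 7, 8, 9, 10, 11, 12, 13, 14, 15, 16}


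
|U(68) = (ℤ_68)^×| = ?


U(n) is the group of units mod n; |U(n)| = φ(n)
|U(68)| = φ(68) = 32

|U(68) = (ℤ_68)^×| = 32


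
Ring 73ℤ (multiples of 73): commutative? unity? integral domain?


73ℤ is a commutative ring under +,× but has no multiplicative identity (1 ∉ 73ℤ); it has no zero divisors, but without unity it is not an integral domain
Commutative: Yes
Integral domain: No
Has unity: No

73ℤ (multiples of 73): Commutative=Yes, Unity=No


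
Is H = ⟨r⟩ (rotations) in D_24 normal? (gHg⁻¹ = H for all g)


H = ⟨r⟩ (rotations) in D_24
The rotation subgroup ⟨r⟩ has index 2 in D_24, so it is normal

Yes, normal subgroup


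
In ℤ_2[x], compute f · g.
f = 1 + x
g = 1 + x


Expand and collect like terms; reduce coefficients mod 2:
x^0: 1·1 = 1 ≡ 1 (mod 2)
x^1: 1·1 + 1·1 = 2 ≡ 0 (mod 2)
x^2: 1·1 = 1 ≡ 1 (mod 2)
Result: 1 + x^2

f · g = 1 + x^2


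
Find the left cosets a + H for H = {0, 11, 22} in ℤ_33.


H = {0, 11, 22}, |H| = 3
Number of cosets = |G|/|H| = 33/3 = 11
0 + H = {0, 11, 22}
1 + H = {1, 12, 23}
2 + H = {2, 13, 24}
3 + H = {3, 14, 25}
4 + H = {4, 15, 26}
5 + H = {5, 16, 27}
6 + H = {6, 17, 28}
7 + H = {7, 18, 29}
8 + H = {8, 19, 30}
9 + H = {9, 20, 31}
10 + H = {10, 21, 32}

Cosets: 0+H={0,11,22}; 1+H={1,12,23}; 2+H={2,13,24}; 3+H={3,14,25}; 4+H={4,15,26}; 5+H={5,16,27}; 6+H={6,17,28}; 7+H={7,18,29}; 8+H={8,19,30}; 9+H={9,20,31}; 10+H={10,21,32}


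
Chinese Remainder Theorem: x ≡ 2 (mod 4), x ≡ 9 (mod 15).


m₁ = 4, m₂ = 15, gcd = 1, so CRT applies. M = m₁·m₂ = 60
Let M₁ = M/m₁ = 15, M₂ = M/m₂ = 4
Find y₁ ≡ M₁⁻¹ (mod m₁): 15⁻¹ ≡ 3 (mod 4)
Find y₂ ≡ M₂⁻¹ (mod m₂): 4⁻¹ ≡ 4 (mod 15)
x = a₁·M₁·y₁ + a₂·M₂·y₂ = 2·15·3 + 9·4·4 = 234
Reduce mod 60: x ≡ 54
Check: 54 mod 4 = 2 ✓, 54 mod 15 = 9 ✓

x ≡ 54 (mod 60)


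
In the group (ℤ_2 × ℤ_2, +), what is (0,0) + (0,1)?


Operation: componentwise addition mod (2, 2)
(0,0) + (0,1) = ((a₁+b₁) mod 2, (a₂+b₂) mod 2) with a = (0,0), b = (0,1)

(0,0) + (0,1) = (0,1)


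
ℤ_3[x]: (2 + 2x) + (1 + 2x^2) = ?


Add coefficients mod 3:
x^0: 2 + 1 = 0 (mod 3)
x^1: 2 + 0 = 2 (mod 3)
x^2: 0 + 2 = 2 (mod 3)
Result: 2x + 2x^2

f + g = 2x + 2x^2


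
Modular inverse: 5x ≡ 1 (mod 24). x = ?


Use the extended Euclidean algorithm to write 1 = 5·s + 24·t; then s mod 24 is the inverse.
Euclidean algorithm:
  5 = 0·24 + 5
  24 = 4·5 + 4
  5 = 1·4 + 1
  4 = 4·1 + 0
gcd(5,24) = 1
Back-substitution gives: 5·(5) + 24·(-1) = 1
So 5⁻¹ ≡ 5 ≡ 5 (mod 24)
Check: 5 × 5 = 25 ≡ 1 (mod 24) ✓

5⁻¹ ≡ 5 (mod 24)


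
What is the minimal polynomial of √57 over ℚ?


√57 satisfies x² - 57 = 0, irreducible over ℚ since 57 is squarefree

Minimal polynomial: x² - 57


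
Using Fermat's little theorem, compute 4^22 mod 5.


Fermat's little theorem: if p is prime and gcd(a,p)=1, then a^(p-1) ≡ 1 (mod p)
p = 5 is prime, gcd(4,5) = 1
Reduce exponent: 22 mod 4 = 2
So 4^22 ≡ 4^2 (mod 5)
4^2 mod 5 = 1

4^22 ≡ 1 (mod 5)


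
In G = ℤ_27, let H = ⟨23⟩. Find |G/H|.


|⟨23⟩| = n / gcd(23, 27) = 27 / 1 = 27
H is normal (ℤ_27 is abelian).
|G/H| = |G| / |H| = 27 / 27 = 1

|G/H| = 1


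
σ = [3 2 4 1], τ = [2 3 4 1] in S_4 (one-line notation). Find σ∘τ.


σ∘τ: apply τ first, then σ
1 →τ 2 →σ 2
2 →τ 3 →σ 4
3 →τ 4 →σ 1
4 →τ 1 →σ 3

σ∘τ = [2 4 1 3]


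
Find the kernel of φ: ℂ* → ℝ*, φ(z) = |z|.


Kernel = preimage of identity
ker(φ) = {z ∈ ℂ* | |z| = 1} = unit circle S¹

ker(φ) = S¹ (unit circle)


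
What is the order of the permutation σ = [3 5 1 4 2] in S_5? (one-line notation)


Cycle decomposition: (1 3) (2 5)
Cycle lengths: 2, 2
Order = lcm(2, 2) = 2

ord(σ) = 2


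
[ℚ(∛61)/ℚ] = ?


∛61 has minimal polynomial x³ - 61 (irreducible over ℚ since 61 is not a perfect cube)

[ℚ(∛61)/ℚ] = 3


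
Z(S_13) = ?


Z(G) = {g ∈ G | gx = xg for all x ∈ G}
S_n is non-abelian for n ≥ 3; Z(S_13) is trivial

Z(S_13) = {e}


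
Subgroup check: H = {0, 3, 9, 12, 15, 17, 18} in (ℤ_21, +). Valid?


Subgroup test for H = {0, 3, 9, 12, 15, 17, 18} in (ℤ_21, +):
(1) 0 ∈ H? Yes
(2) Closure: for all a,b ∈ H, (a+b) mod 21 ∈ H? No  [counterexample: 3 + 3 = 6 ∉ H]
(3) Inverses: for all a ∈ H, -a mod 21 ∈ H? No

No, H is not a subgroup of ℤ_21


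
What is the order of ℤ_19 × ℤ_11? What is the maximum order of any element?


|ℤ_19 × ℤ_11| = 19 × 11 = 209
Max element order = lcm(19,11) = 209
Cyclic? Yes (gcd=1)

|ℤ_19×ℤ_11| = 209, max element order = 209


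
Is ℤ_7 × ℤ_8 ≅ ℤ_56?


Comparing ℤ_7 × ℤ_8 and ℤ_56:
gcd(7,8) = 1, so ℤ_7 × ℤ_8 ≅ ℤ_56 (CRT)

Yes, ℤ_7 × ℤ_8 ≅ ℤ_56


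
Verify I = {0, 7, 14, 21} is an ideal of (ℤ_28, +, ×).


Check ideal conditions for I = {0, 7, 14, 21} in ℤ_28:
(1) I is an additive subgroup? Yes
(2) For r ∈ ℤ_28 and a ∈ I: r·a ∈ I? Yes

Yes, I is an ideal of ℤ_28


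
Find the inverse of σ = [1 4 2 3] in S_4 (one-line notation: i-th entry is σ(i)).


To find σ⁻¹, swap domain and range:
σ(1) = 1 → σ⁻¹(1) = 1
σ(2) = 4 → σ⁻¹(4) = 2
σ(3) = 2 → σ⁻¹(2) = 3
σ(4) = 3 → σ⁻¹(3) = 4

σ⁻¹ = [1 3 4 2]


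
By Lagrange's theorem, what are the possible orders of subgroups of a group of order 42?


Lagrange's theorem: |H| divides |G|
|G| = 42
Divisors of 42: 1, 2, 3, 6, 7, 14, 21, 42

Possible subgroup orders: {1, 2, 3, 6, 7, 14, 21, 42}


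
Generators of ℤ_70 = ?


g generates ℤ_n iff gcd(g,n) = 1
Prime factors of 70: 2, 5, 7
Generators are g ∈ {1,...,69} not divisible by any of these primes.
Generators: {1, 3, 9, 11, 13, 17, 19, 23, 27, 29, 31, 33, 37, 39, 41, 43, 47, 51, 53, 57, 59, 61, 67, 69}
Number of generators = φ(70) = 24

Generators of ℤ_70 = {1, 3, 9, 11, 13, 17, 19, 23, 27, 29, 31, 33, 37, 39, 41, 43, 47, 51, 53, 57, 59, 61, 67, 69}


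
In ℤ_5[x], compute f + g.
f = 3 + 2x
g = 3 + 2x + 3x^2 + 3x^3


Add coefficients mod 5:
x^0: 3 + 3 = 1 (mod 5)
x^1: 2 + 2 = 4 (mod 5)
x^2: 0 + 3 = 3 (mod 5)
x^3: 0 + 3 = 3 (mod 5)
Result: 1 + 4x + 3x^2 + 3x^3

f + g = 1 + 4x + 3x^2 + 3x^3


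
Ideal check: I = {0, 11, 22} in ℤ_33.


Check ideal conditions for I = {0, 11, 22} in ℤ_33:
(1) I is an additive subgroup? Yes
(2) For r ∈ ℤ_33 and a ∈ I: r·a ∈ I? Yes

Yes, I is an ideal of ℤ_33


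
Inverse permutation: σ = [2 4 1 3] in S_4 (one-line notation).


To find σ⁻¹, swap domain and range:
σ(1) = 2 → σ⁻¹(2) = 1
σ(2) = 4 → σ⁻¹(4) = 2
σ(3) = 1 → σ⁻¹(1) = 3
σ(4) = 3 → σ⁻¹(3) = 4

σ⁻¹ = [3 1 4 2]


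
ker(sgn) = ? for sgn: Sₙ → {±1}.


Kernel = preimage of identity
ker(sgn) = even permutations = Aₙ

ker(sgn) = Aₙ


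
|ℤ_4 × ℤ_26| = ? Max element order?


|ℤ_4 × ℤ_26| = 4 × 26 = 104
Max element order = lcm(4,26) = 52
Cyclic? No (gcd=2)

|ℤ_4×ℤ_26| = 104, max element order = 52


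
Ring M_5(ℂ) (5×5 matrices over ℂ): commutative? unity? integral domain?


Matrix multiplication is non-commutative for n ≥ 2; the identity matrix I is the unity; singular matrices give zero divisors, so not an integral domain
Commutative: No
Integral domain: No
Has unity: Yes

M_5(ℂ) (5×5 matrices over ℂ): Commutative=No, Unity=Yes


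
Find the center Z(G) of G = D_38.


Z(G) = {g ∈ G | gx = xg for all x ∈ G}
For even n, Z(D_n) = {e, r^(n/2)}: the 180° rotation r^19 commutes with every reflection and rotation

Z(D_38) = {e, r^19}


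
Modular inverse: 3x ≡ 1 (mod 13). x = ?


Use the extended Euclidean algorithm to write 1 = 3·s + 13·t; then s mod 13 is the inverse.
Euclidean algorithm:
  3 = 0·13 + 3
  13 = 4·3 + 1
  3 = 3·1 + 0
gcd(3,13) = 1
Back-substitution gives: 3·(-4) + 13·(1) = 1
So 3⁻¹ ≡ -4 ≡ 9 (mod 13)
Check: 3 × 9 = 27 ≡ 1 (mod 13) ✓

3⁻¹ ≡ 9 (mod 13)


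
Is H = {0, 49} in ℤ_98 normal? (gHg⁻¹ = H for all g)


H = {0, 49} in ℤ_98
ℤ_98 is abelian; every subgroup of an abelian group is normal

Yes, normal subgroup


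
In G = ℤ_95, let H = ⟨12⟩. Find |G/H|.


|⟨12⟩| = n / gcd(12, 95) = 95 / 1 = 95
H is normal (ℤ_95 is abelian).
|G/H| = |G| / |H| = 95 / 95 = 1

|G/H| = 1


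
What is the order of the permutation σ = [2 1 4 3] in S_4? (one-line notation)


Cycle decomposition: (1 2) (3 4)
Cycle lengths: 2, 2
Order = lcm(2, 2) = 2

ord(σ) = 2


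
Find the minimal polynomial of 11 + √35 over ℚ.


Let α = 11 + √35. Then α - 11 = √35, so (α - 11)² = 35, giving α² - 22α + 86 = 0. Degree 2 and α ∉ ℚ, so this is the minimal polynomial.

Minimal polynomial: x² - 22x + 86


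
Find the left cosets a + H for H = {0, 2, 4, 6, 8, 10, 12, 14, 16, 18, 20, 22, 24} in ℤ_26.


H = {0, 2, 4, 6, 8, 10, 12, 14, 16, 18, 20, 22, 24}, |H| = 13
Number of cosets = |G|/|H| = 26/13 = 2
0 + H = {0, 2, 4, 6, 8, 10, 12, 14, 16, 18, 20, 22, 24}
1 + H = {1, 3, 5, 7, 9, 11, 13, 15, 17, 19, 21, 23, 25}

Cosets: 0+H={0,2,4,6,8,10,12,14,16,18,20,22,24}; 1+H={1,3,5,7,9,11,13,15,17,19,21,23,25}


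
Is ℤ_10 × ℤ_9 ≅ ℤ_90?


Comparing ℤ_10 × ℤ_9 and ℤ_90:
gcd(10,9) = 1, so ℤ_10 × ℤ_9 ≅ ℤ_90 (CRT)

Yes, ℤ_10 × ℤ_9 ≅ ℤ_90


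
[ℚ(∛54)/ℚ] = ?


∛54 has minimal polynomial x³ - 54 (irreducible over ℚ since 54 is not a perfect cube)

[ℚ(∛54)/ℚ] = 3


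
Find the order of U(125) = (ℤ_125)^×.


U(n) is the group of units mod n; |U(n)| = φ(n)
|U(125)| = φ(125) = 100

|U(125) = (ℤ_125)^×| = 100


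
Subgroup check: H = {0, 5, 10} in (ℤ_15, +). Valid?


Subgroup test for H = {0, 5, 10} in (ℤ_15, +):
(1) 0 ∈ H? Yes
(2) Closure: for all a,b ∈ H, (a+b) mod 15 ∈ H? Yes
(3) Inverses: for all a ∈ H, -a mod 15 ∈ H? Yes

Yes, H is a subgroup of ℤ_15


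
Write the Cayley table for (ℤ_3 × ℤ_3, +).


Elements: {(0,0), (0,1), (0,2), (1,0), (1,1), (1,2), (2,0), (2,1), (2,2)}
Operation: componentwise addition mod (3, 3)
Entry (a, b) = ((a₁+b₁) mod 3, (a₂+b₂) mod 3)

Cayley table:
      | (0,0) | (0,1) | (0,2) | (1,0) | (1,1) | (1,2) | (2,0) | (2,1) | (2,2)
(0,0) | (0,0) | (0,1) | (0,2) | (1,0) | (1,1) | (1,2) | (2,0) | (2,1) | (2,2)
(0,1) | (0,1) | (0,2) | (0,0) | (1,1) | (1,2) | (1,0) | (2,1) | (2,2) | (2,0)
(0,2) | (0,2) | (0,0) | (0,1) | (1,2) | (1,0) | (1,1) | (2,2) | (2,0) | (2,1)
(1,0) | (1,0) | (1,1) | (1,2) | (2,0) | (2,1) | (2,2) | (0,0) | (0,1) | (0,2)
(1,1) | (1,1) | (1,2) | (1,0) | (2,1) | (2,2) | (2,0) | (0,1) | (0,2) | (0,0)
(1,2) | (1,2) | (1,0) | (1,1) | (2,2) | (2,0) | (2,1) | (0,2) | (0,0) | (0,1)
(2,0) | (2,0) | (2,1) | (2,2) | (0,0) | (0,1) | (0,2) | (1,0) | (1,1) | (1,2)
(2,1) | (2,1) | (2,2) | (2,0) | (0,1) | (0,2) | (0,0) | (1,1) | (1,2) | (1,0)
(2,2) | (2,2) | (2,0) | (2,1) | (0,2) | (0,0) | (0,1) | (1,2) | (1,0) | (1,1)


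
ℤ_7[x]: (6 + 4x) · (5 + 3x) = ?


Expand and collect like terms; reduce coefficients mod 7:
x^0: 6·5 = 30 ≡ 2 (mod 7)
x^1: 6·3 + 4·5 = 38 ≡ 3 (mod 7)
x^2: 4·3 = 12 ≡ 5 (mod 7)
Result: 2 + 3x + 5x^2

f · g = 2 + 3x + 5x^2


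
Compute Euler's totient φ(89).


Factor n: 89 = 89
φ(n) = n · ∏(1 - 1/p) over distinct primes p | n
φ(89) = 89 · (1 - 1/89) = 88

φ(89) = 88


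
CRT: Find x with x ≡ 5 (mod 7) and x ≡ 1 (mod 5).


m₁ = 7, m₂ = 5, gcd = 1, so CRT applies. M = m₁·m₂ = 35
Let M₁ = M/m₁ = 5, M₂ = M/m₂ = 7
Find y₁ ≡ M₁⁻¹ (mod m₁): 5⁻¹ ≡ 3 (mod 7)
Find y₂ ≡ M₂⁻¹ (mod m₂): 7⁻¹ ≡ 3 (mod 5)
x = a₁·M₁·y₁ + a₂·M₂·y₂ = 5·5·3 + 1·7·3 = 96
Reduce mod 35: x ≡ 26
Check: 26 mod 7 = 5 ✓, 26 mod 5 = 1 ✓

x ≡ 26 (mod 35)


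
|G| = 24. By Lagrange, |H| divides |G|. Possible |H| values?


Lagrange's theorem: |H| divides |G|
|G| = 24
Divisors of 24: 1, 2, 3, 4, 6, 8, 12, 24

Possible subgroup orders: {1, 2, 3, 4, 6, 8, 12, 24}


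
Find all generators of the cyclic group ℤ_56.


g generates ℤ_n iff gcd(g,n) = 1
Prime factors of 56: 2, 7
Generators are g ∈ {1,...,55} not divisible by any of these primes.
Generators: {1, 3, 5, 9, 11, 13, 15, 17, 19, 23, 25, 27, 29, 31, 33, 37, 39, 41, 43, 45, 47, 51, 53, 55}
Number of generators = φ(56) = 24

Generators of ℤ_56 = {1, 3, 5, 9, 11, 13, 15, 17, 19, 23, 25, 27, 29, 31, 33, 37, 39, 41, 43, 45, 47, 51, 53, 55}


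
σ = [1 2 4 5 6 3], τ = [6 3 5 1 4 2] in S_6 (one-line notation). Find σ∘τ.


σ∘τ: apply τ first, then σ
1 →τ 6 →σ 3
2 →τ 3 →σ 4
3 →τ 5 →σ 6
4 →τ 1 →σ 1
5 →τ 4 →σ 5
6 →τ 2 →σ 2

σ∘τ = [3 4 6 1 5 2]


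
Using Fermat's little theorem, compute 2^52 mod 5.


Fermat's little theorem: if p is prime and gcd(a,p)=1, then a^(p-1) ≡ 1 (mod p)
p = 5 is prime, gcd(2,5) = 1
Reduce exponent: 52 mod 4 = 0
So 2^52 ≡ 2^0 (mod 5)
2^0 = 1

2^52 ≡ 1 (mod 5)


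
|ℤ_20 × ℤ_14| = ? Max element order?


|ℤ_20 × ℤ_14| = 20 × 14 = 280
Max element order = lcm(20,14) = 140
Cyclic? No (gcd=2)

|ℤ_20×ℤ_14| = 280, max element order = 140


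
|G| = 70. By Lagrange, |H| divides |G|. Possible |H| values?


Lagrange's theorem: |H| divides |G|
|G| = 70
Divisors of 70: 1, 2, 5, 7, 10, 14, 35, 70

Possible subgroup orders: {1, 2, 5, 7, 10, 14, 35, 70}


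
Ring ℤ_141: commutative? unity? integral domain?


ℤ_141 is a commutative ring with unity 1; 141 = 3×47 is composite, so 3·47 ≡ 0 gives zero divisors (not an integral domain)
Commutative: Yes
Integral domain: No
Has unity: Yes

ℤ_141: Commutative=Yes, Unity=Yes


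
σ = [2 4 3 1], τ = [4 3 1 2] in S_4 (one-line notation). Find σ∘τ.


σ∘τ: apply τ first, then σ
1 →τ 4 →σ 1
2 →τ 3 →σ 3
3 →τ 1 →σ 2
4 →τ 2 →σ 4

σ∘τ = [1 3 2 4]


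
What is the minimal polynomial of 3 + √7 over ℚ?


Let α = 3 + √7. Then α - 3 = √7, so (α - 3)² = 7, giving α² - 6α + 2 = 0. Degree 2 and α ∉ ℚ, so this is the minimal polynomial.

Minimal polynomial: x² - 6x + 2


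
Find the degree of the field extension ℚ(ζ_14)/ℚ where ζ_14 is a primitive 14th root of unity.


[ℚ(ζ_n):ℚ] = deg Φ_n(x) = φ(n). Here φ(14) = 6

[ℚ(ζ_14)/ℚ where ζ_14 is a primitive 14th root of unity] = 6


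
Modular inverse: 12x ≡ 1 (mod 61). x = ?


Use the extended Euclidean algorithm to write 1 = 12·s + 61·t; then s mod 61 is the inverse.
Euclidean algorithm:
  12 = 0·61 + 12
  61 = 5·12 + 1
  12 = 12·1 + 0
gcd(12,61) = 1
Back-substitution gives: 12·(-5) + 61·(1) = 1
So 12⁻¹ ≡ -5 ≡ 56 (mod 61)
Check: 12 × 56 = 672 ≡ 1 (mod 61) ✓

12⁻¹ ≡ 56 (mod 61)


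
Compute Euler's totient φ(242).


Factor n: 242 = 2 × 11^2
φ(n) = n · ∏(1 - 1/p) over distinct primes p | n
φ(242) = 242 · (1 - 1/2) · (1 - 1/11) = 110

φ(242) = 110


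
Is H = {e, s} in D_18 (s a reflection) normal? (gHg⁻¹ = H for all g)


H = {e, s} in D_18 (s a reflection)
r·s·r⁻¹ = sr⁻² ≠ s for n ≥ 3, so {e, s} is not closed under conjugation

No, not a normal subgroup


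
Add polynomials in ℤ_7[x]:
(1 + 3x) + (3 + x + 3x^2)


Add coefficients mod 7:
x^0: 1 + 3 = 4 (mod 7)
x^1: 3 + 1 = 4 (mod 7)
x^2: 0 + 3 = 3 (mod 7)
Result: 4 + 4x + 3x^2

f + g = 4 + 4x + 3x^2


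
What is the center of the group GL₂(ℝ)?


Z(G) = {g ∈ G | gx = xg for all x ∈ G}
Only scalar multiples of the identity commute with all invertible matrices

Z(GL₂(ℝ)) = {aI : a ∈ ℝ, a ≠ 0}


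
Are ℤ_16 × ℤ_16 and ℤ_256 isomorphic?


Comparing ℤ_16 × ℤ_16 and ℤ_256:
gcd(16,16) = 16 ≠ 1. Max element order in ℤ_16×ℤ_16 is lcm(16,16) = 16 < 256, so it has no element of order 256

No, ℤ_16 × ℤ_16 ≇ ℤ_256


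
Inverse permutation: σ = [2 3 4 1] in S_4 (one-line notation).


To find σ⁻¹, swap domain and range:
σ(1) = 2 → σ⁻¹(2) = 1
σ(2) = 3 → σ⁻¹(3) = 2
σ(3) = 4 → σ⁻¹(4) = 3
σ(4) = 1 → σ⁻¹(1) = 4

σ⁻¹ = [4 1 2 3]


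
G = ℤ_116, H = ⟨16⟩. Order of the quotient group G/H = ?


|⟨16⟩| = n / gcd(16, 116) = 116 / 4 = 29
H is normal (ℤ_116 is abelian).
|G/H| = |G| / |H| = 116 / 29 = 4

|G/H| = 4


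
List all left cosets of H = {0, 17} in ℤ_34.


H = {0, 17}, |H| = 2
Number of cosets = |G|/|H| = 34/2 = 17
0 + H = {0, 17}
1 + H = {1, 18}
2 + H = {2, 19}
3 + H = {3, 20}
4 + H = {4, 21}
5 + H = {5, 22}
6 + H = {6, 23}
7 + H = {7, 24}
8 + H = {8, 25}
9 + H = {9, 26}
10 + H = {10, 27}
11 + H = {11, 28}
12 + H = {12, 29}
13 + H = {13, 30}
14 + H = {14, 31}
15 + H = {15, 32}
16 + H = {16, 33}

Cosets: 0+H={0,17}; 1+H={1,18}; 2+H={2,19}; 3+H={3,20}; 4+H={4,21}; 5+H={5,22}; 6+H={6,23}; 7+H={7,24}; 8+H={8,25}; 9+H={9,26}; 10+H={10,27}; 11+H={11,28}; 12+H={12,29}; 13+H={13,30}; 14+H={14,31}; 15+H={15,32}; 16+H={16,33}


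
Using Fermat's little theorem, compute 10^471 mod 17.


Fermat's little theorem: if p is prime and gcd(a,p)=1, then a^(p-1) ≡ 1 (mod p)
p = 17 is prime, gcd(10,17) = 1
Reduce exponent: 471 mod 16 = 7
So 10^471 ≡ 10^7 (mod 17)
10^7 mod 17 = 5

10^471 ≡ 5 (mod 17)


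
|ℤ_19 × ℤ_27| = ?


|A × B| = |A| · |B|
|ℤ_19 × ℤ_27| = 19 × 27 = 513

|ℤ_19 × ℤ_27| = 513


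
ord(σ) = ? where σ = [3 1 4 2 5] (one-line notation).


Cycle decomposition: (1 3 4 2)
Cycle lengths: 4
Order = lcm(4) = 4

ord(σ) = 4


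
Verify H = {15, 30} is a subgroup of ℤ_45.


Subgroup test for H = {15, 30} in (ℤ_45, +):
(1) 0 ∈ H? No
(2) Closure: for all a,b ∈ H, (a+b) mod 45 ∈ H? No  [counterexample: 15 + 30 = 0 ∉ H]
(3) Inverses: for all a ∈ H, -a mod 45 ∈ H? Yes

No, H is not a subgroup of ℤ_45


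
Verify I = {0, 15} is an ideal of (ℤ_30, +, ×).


Check ideal conditions for I = {0, 15} in ℤ_30:
(1) I is an additive subgroup? Yes
(2) For r ∈ ℤ_30 and a ∈ I: r·a ∈ I? Yes

Yes, I is an ideal of ℤ_30


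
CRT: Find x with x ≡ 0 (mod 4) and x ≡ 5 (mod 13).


m₁ = 4, m₂ = 13, gcd = 1, so CRT applies. M = m₁·m₂ = 52
Let M₁ = M/m₁ = 13, M₂ = M/m₂ = 4
Find y₁ ≡ M₁⁻¹ (mod m₁): 13⁻¹ ≡ 1 (mod 4)
Find y₂ ≡ M₂⁻¹ (mod m₂): 4⁻¹ ≡ 10 (mod 13)
x = a₁·M₁·y₁ + a₂·M₂·y₂ = 0·13·1 + 5·4·10 = 200
Reduce mod 52: x ≡ 44
Check: 44 mod 4 = 0 ✓, 44 mod 13 = 5 ✓

x ≡ 44 (mod 52)


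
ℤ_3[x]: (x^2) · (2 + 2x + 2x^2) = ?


Expand and collect like terms; reduce coefficients mod 3:
x^0: 0·2 = 0 ≡ 0 (mod 3)
x^1: 0·2 + 0·2 = 0 ≡ 0 (mod 3)
x^2: 0·2 + 0·2 + 1·2 = 2 ≡ 2 (mod 3)
x^3: 0·2 + 1·2 = 2 ≡ 2 (mod 3)
x^4: 1·2 = 2 ≡ 2 (mod 3)
Result: 2x^2 + 2x^3 + 2x^4

f · g = 2x^2 + 2x^3 + 2x^4


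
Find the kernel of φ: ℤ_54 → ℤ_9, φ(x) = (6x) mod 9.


Kernel = preimage of identity
ker(φ) = {x ∈ ℤ_54 : 6x ≡ 0 (mod 9)}. Since 9 | 54, φ is well-defined. The kernel is the cyclic subgroup ⟨3⟩ of ℤ_54 (order 18), i.e. {0, 3, 6, 9, 12, 15, 18, 21, 24, 27, 30, 33, 36, 39, 42, 45, 48, 51}

ker(φ) = {0, 3, 6, 9, 12, 15, 18, 21, 24, 27, 30, 33, 36, 39, 42, 45, 48, 51}


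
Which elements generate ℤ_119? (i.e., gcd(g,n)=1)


g generates ℤ_n iff gcd(g,n) = 1
Prime factors of 119: 7, 17
Generators are g ∈ {1,...,118} not divisible by any of these primes.
Generators: {1, 2, 3, 4, 5, 6, 8, 9, 10, 11, 12, 13, 15, 16, 18, 19, 20, 22, 23, 24, 25, 26, 27, 29, 30, 31, 32, 33, 36, 37, 38, 39, 40, 41, 43, 44, 45, 46, 47, 48, 50, 52, 53, 54, 55, 57, 58, 59, 60, 61, 62, 64, 65, 66, 67, 69, 71, 72, 73, 74, 75, 76, 78, 79, 80, 81, 82, 83, 86, 87, 88, 89, 90, 92, 93, 94, 95, 96, 97, 99, 100, 101, 103, 104, 106, 107, 108, 109, 110, 111, 113, 114, 115, 116, 117, 118}
Number of generators = φ(119) = 96

Generators of ℤ_119 = {1, 2, 3, 4, 5, 6, 8, 9, 10, 11, 12, 13, 15, 16, 18, 19, 20, 22, 23, 24, 25, 26, 27, 29, 30, 31, 32, 33, 36, 37, 38, 39, 40, 41, 43, 44, 45, 46, 47, 48, 50, 52, 53, 54, 55, 57, 58, 59, 60, 61, 62, 64, 65, 66, 67, 69, 71, 72, 73, 74, 75, 76, 78, 79, 80, 81, 82, 83, 86, 87, 88, 89, 90, 92, 93, 94, 95, 96, 97, 99, 100, 101, 103, 104, 106, 107, 108, 109, 110, 111, 113, 114, 115, 116, 117, 118}


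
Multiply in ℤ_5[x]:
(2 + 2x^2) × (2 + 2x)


Expand and collect like terms; reduce coefficients mod 5:
x^0: 2·2 = 4 ≡ 4 (mod 5)
x^1: 2·2 + 0·2 = 4 ≡ 4 (mod 5)
x^2: 0·2 + 2·2 = 4 ≡ 4 (mod 5)
x^3: 2·2 = 4 ≡ 4 (mod 5)
Result: 4 + 4x + 4x^2 + 4x^3

f · g = 4 + 4x + 4x^2 + 4x^3


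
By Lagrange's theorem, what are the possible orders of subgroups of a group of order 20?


Lagrange's theorem: |H| divides |G|
|G| = 20
Divisors of 20: 1, 2, 4, 5, 10, 20

Possible subgroup orders: {1, 2, 4, 5, 10, 20}


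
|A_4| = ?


|A_n| = n!/2 (even permutations)
|A_4| = 4!/2 = 24/2 = 12

|A_4| = 12


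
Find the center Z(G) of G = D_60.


Z(G) = {g ∈ G | gx = xg for all x ∈ G}
For even n, Z(D_n) = {e, r^(n/2)}: the 180° rotation r^30 commutes with every reflection and rotation

Z(D_60) = {e, r^30}


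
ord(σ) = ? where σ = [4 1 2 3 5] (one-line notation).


Cycle decomposition: (1 4 3 2)
Cycle lengths: 4
Order = lcm(4) = 4

ord(σ) = 4


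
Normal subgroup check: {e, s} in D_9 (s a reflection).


H = {e, s} in D_9 (s a reflection)
r·s·r⁻¹ = sr⁻² ≠ s for n ≥ 3, so {e, s} is not closed under conjugation

No, not a normal subgroup


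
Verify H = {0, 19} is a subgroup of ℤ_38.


Subgroup test for H = {0, 19} in (ℤ_38, +):
(1) 0 ∈ H? Yes
(2) Closure: for all a,b ∈ H, (a+b) mod 38 ∈ H? Yes
(3) Inverses: for all a ∈ H, -a mod 38 ∈ H? Yes

Yes, H is a subgroup of ℤ_38


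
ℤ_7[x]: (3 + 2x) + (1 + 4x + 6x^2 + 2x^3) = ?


Add coefficients mod 7:
x^0: 3 + 1 = 4 (mod 7)
x^1: 2 + 4 = 6 (mod 7)
x^2: 0 + 6 = 6 (mod 7)
x^3: 0 + 2 = 2 (mod 7)
Result: 4 + 6x + 6x^2 + 2x^3

f + g = 4 + 6x + 6x^2 + 2x^3


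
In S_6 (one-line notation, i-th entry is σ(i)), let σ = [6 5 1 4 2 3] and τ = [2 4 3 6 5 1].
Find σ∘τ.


σ∘τ: apply τ first, then σ
1 →τ 2 →σ 5
2 →τ 4 →σ 4
3 →τ 3 →σ 1
4 →τ 6 →σ 3
5 →τ 5 →σ 2
6 →τ 1 →σ 6

σ∘τ = [5 4 1 3 2 6]


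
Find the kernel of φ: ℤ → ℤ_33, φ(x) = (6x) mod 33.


Kernel = preimage of identity
ker(φ) = {x ∈ ℤ : 6x ≡ 0 (mod 33)}. gcd(6,33) = 3, so 6x ≡ 0 (mod 33) ⟺ x ≡ 0 (mod 33/3 = 11). Hence ker(φ) = 11ℤ

ker(φ) = 11ℤ


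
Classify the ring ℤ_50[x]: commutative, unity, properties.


ℤ_50 has zero divisors (2·25 ≡ 0), and these lift to constant zero divisors in ℤ_50[x]; so not an integral domain
Commutative: Yes
Integral domain: No
Has unity: Yes

ℤ_50[x]: Commutative=Yes, Unity=Yes


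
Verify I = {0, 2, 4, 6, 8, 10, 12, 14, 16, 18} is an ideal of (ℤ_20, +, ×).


Check ideal conditions for I = {0, 2, 4, 6, 8, 10, 12, 14, 16, 18} in ℤ_20:
(1) I is an additive subgroup? Yes
(2) For r ∈ ℤ_20 and a ∈ I: r·a ∈ I? Yes

Yes, I is an ideal of ℤ_20


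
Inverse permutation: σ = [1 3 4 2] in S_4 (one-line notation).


To find σ⁻¹, swap domain and range:
σ(1) = 1 → σ⁻¹(1) = 1
σ(2) = 3 → σ⁻¹(3) = 2
σ(3) = 4 → σ⁻¹(4) = 3
σ(4) = 2 → σ⁻¹(2) = 4

σ⁻¹ = [1 4 2 3]


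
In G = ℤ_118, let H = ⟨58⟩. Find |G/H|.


|⟨58⟩| = n / gcd(58, 118) = 118 / 2 = 59
H is normal (ℤ_118 is abelian).
|G/H| = |G| / |H| = 118 / 59 = 2

|G/H| = 2


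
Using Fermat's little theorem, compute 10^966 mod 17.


Fermat's little theorem: if p is prime and gcd(a,p)=1, then a^(p-1) ≡ 1 (mod p)
p = 17 is prime, gcd(10,17) = 1
Reduce exponent: 966 mod 16 = 6
So 10^966 ≡ 10^6 (mod 17)
10^6 mod 17 = 9

10^966 ≡ 9 (mod 17)


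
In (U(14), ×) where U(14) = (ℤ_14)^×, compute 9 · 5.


Operation: multiplication mod 14
9 · 5 = (a × b) mod 14 with a = 9, b = 5

9 · 5 = 3


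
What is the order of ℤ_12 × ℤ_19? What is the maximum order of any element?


|ℤ_12 × ℤ_19| = 12 × 19 = 228
Max element order = lcm(12,19) = 228
Cyclic? Yes (gcd=1)

|ℤ_12×ℤ_19| = 228, max element order = 228


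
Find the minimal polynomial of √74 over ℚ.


√74 satisfies x² - 74 = 0, irreducible over ℚ since 74 is squarefree

Minimal polynomial: x² - 74


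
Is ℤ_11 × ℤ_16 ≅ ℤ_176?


Comparing ℤ_11 × ℤ_16 and ℤ_176:
gcd(11,16) = 1, so ℤ_11 × ℤ_16 ≅ ℤ_176 (CRT)

Yes, ℤ_11 × ℤ_16 ≅ ℤ_176


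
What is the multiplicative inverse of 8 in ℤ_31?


Use the extended Euclidean algorithm to write 1 = 8·s + 31·t; then s mod 31 is the inverse.
Euclidean algorithm:
  8 = 0·31 + 8
  31 = 3·8 + 7
  8 = 1·7 + 1
  7 = 7·1 + 0
gcd(8,31) = 1
Back-substitution gives: 8·(4) + 31·(-1) = 1
So 8⁻¹ ≡ 4 ≡ 4 (mod 31)
Check: 8 × 4 = 32 ≡ 1 (mod 31) ✓

8⁻¹ ≡ 4 (mod 31)


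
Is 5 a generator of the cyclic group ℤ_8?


g generates ℤ_n iff gcd(g, n) = 1
gcd(5, 8) = 1
Since gcd = 1, 5 is a generator.

Yes, 5 generates ℤ_8


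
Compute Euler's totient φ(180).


Factor n: 180 = 2^2 × 3^2 × 5
φ(n) = n · ∏(1 - 1/p) over distinct primes p | n
φ(180) = 180 · (1 - 1/2) · (1 - 1/3) · (1 - 1/5) = 48

φ(180) = 48


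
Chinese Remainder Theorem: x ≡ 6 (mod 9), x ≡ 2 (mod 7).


m₁ = 9, m₂ = 7, gcd = 1, so CRT applies. M = m₁·m₂ = 63
Let M₁ = M/m₁ = 7, M₂ = M/m₂ = 9
Find y₁ ≡ M₁⁻¹ (mod m₁): 7⁻¹ ≡ 4 (mod 9)
Find y₂ ≡ M₂⁻¹ (mod m₂): 9⁻¹ ≡ 4 (mod 7)
x = a₁·M₁·y₁ + a₂·M₂·y₂ = 6·7·4 + 2·9·4 = 240
Reduce mod 63: x ≡ 51
Check: 51 mod 9 = 6 ✓, 51 mod 7 = 2 ✓

x ≡ 51 (mod 63)


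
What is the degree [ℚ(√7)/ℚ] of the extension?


√7 has minimal polynomial x² - 7 (irreducible over ℚ since 7 is squarefree)

[ℚ(√7)/ℚ] = 2


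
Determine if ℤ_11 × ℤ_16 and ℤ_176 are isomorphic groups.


Comparing ℤ_11 × ℤ_16 and ℤ_176:
gcd(11,16) = 1, so ℤ_11 × ℤ_16 ≅ ℤ_176 (CRT)

Yes, ℤ_11 × ℤ_16 ≅ ℤ_176


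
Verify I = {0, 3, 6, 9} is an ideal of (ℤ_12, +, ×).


Check ideal conditions for I = {0, 3, 6, 9} in ℤ_12:
(1) I is an additive subgroup? Yes
(2) For r ∈ ℤ_12 and a ∈ I: r·a ∈ I? Yes

Yes, I is an ideal of ℤ_12


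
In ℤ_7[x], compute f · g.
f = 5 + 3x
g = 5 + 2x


Expand and collect like terms; reduce coefficients mod 7:
x^0: 5·5 = 25 ≡ 4 (mod 7)
x^1: 5·2 + 3·5 = 25 ≡ 4 (mod 7)
x^2: 3·2 = 6 ≡ 6 (mod 7)
Result: 4 + 4x + 6x^2

f · g = 4 + 4x + 6x^2


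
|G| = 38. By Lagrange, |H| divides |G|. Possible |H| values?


Lagrange's theorem: |H| divides |G|
|G| = 38
Divisors of 38: 1, 2, 19, 38

Possible subgroup orders: {1, 2, 19, 38}


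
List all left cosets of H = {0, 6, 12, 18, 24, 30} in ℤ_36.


H = {0, 6, 12, 18, 24, 30}, |H| = 6
Number of cosets = |G|/|H| = 36/6 = 6
0 + H = {0, 6, 12, 18, 24, 30}
1 + H = {1, 7, 13, 19, 25, 31}
2 + H = {2, 8, 14, 20, 26, 32}
3 + H = {3, 9, 15, 21, 27, 33}
4 + H = {4, 10, 16, 22, 28, 34}
5 + H = {5, 11, 17, 23, 29, 35}

Cosets: 0+H={0,6,12,18,24,30}; 1+H={1,7,13,19,25,31}; 2+H={2,8,14,20,26,32}; 3+H={3,9,15,21,27,33}; 4+H={4,10,16,22,28,34}; 5+H={5,11,17,23,29,35}


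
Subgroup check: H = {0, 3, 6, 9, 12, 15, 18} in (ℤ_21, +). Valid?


Subgroup test for H = {0, 3, 6, 9, 12, 15, 18} in (ℤ_21, +):
(1) 0 ∈ H? Yes
(2) Closure: for all a,b ∈ H, (a+b) mod 21 ∈ H? Yes
(3) Inverses: for all a ∈ H, -a mod 21 ∈ H? Yes

Yes, H is a subgroup of ℤ_21


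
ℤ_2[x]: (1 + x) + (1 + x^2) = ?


Add coefficients mod 2:
x^0: 1 + 1 = 0 (mod 2)
x^1: 1 + 0 = 1 (mod 2)
x^2: 0 + 1 = 1 (mod 2)
Result: x + x^2

f + g = x + x^2


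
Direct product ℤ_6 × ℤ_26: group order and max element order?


|ℤ_6 × ℤ_26| = 6 × 26 = 156
Max element order = lcm(6,26) = 78
Cyclic? No (gcd=2)

|ℤ_6×ℤ_26| = 156, max element order = 78


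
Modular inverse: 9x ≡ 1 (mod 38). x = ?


Use the extended Euclidean algorithm to write 1 = 9·s + 38·t; then s mod 38 is the inverse.
Euclidean algorithm:
  9 = 0·38 + 9
  38 = 4·9 + 2
  9 = 4·2 + 1
  2 = 2·1 + 0
gcd(9,38) = 1
Back-substitution gives: 9·(17) + 38·(-4) = 1
So 9⁻¹ ≡ 17 ≡ 17 (mod 38)
Check: 9 × 17 = 153 ≡ 1 (mod 38) ✓

9⁻¹ ≡ 17 (mod 38)


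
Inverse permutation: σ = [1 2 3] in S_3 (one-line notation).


To find σ⁻¹, swap domain and range:
σ(1) = 1 → σ⁻¹(1) = 1
σ(2) = 2 → σ⁻¹(2) = 2
σ(3) = 3 → σ⁻¹(3) = 3

σ⁻¹ = [1 2 3]


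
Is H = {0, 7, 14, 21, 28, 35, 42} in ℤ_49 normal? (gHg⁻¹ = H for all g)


H = {0, 7, 14, 21, 28, 35, 42} in ℤ_49
ℤ_49 is abelian; every subgroup of an abelian group is normal

Yes, normal subgroup


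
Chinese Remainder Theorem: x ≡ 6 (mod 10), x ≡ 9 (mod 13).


m₁ = 10, m₂ = 13, gcd = 1, so CRT applies. M = m₁·m₂ = 130
Let M₁ = M/m₁ = 13, M₂ = M/m₂ = 10
Find y₁ ≡ M₁⁻¹ (mod m₁): 13⁻¹ ≡ 7 (mod 10)
Find y₂ ≡ M₂⁻¹ (mod m₂): 10⁻¹ ≡ 4 (mod 13)
x = a₁·M₁·y₁ + a₂·M₂·y₂ = 6·13·7 + 9·10·4 = 906
Reduce mod 130: x ≡ 126
Check: 126 mod 10 = 6 ✓, 126 mod 13 = 9 ✓

x ≡ 126 (mod 130)


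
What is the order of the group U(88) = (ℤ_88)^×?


U(n) is the group of units mod n; |U(n)| = φ(n)
|U(88)| = φ(88) = 40

|U(88) = (ℤ_88)^×| = 40


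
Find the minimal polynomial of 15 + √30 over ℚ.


Let α = 15 + √30. Then α - 15 = √30, so (α - 15)² = 30, giving α² - 30α + 195 = 0. Degree 2 and α ∉ ℚ, so this is the minimal polynomial.

Minimal polynomial: x² - 30x + 195


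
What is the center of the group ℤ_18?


Z(G) = {g ∈ G | gx = xg for all x ∈ G}
ℤ_18 is abelian, so Z(G) = G

Z(ℤ_18) = ℤ_18


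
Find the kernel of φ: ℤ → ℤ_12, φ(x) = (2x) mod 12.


Kernel = preimage of identity
ker(φ) = {x ∈ ℤ : 2x ≡ 0 (mod 12)}. gcd(2,12) = 2, so 2x ≡ 0 (mod 12) ⟺ x ≡ 0 (mod 12/2 = 6). Hence ker(φ) = 6ℤ

ker(φ) = 6ℤ


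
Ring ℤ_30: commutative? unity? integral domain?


ℤ_30 is a commutative ring with unity 1; 30 = 2×15 is composite, so 2·15 ≡ 0 gives zero divisors (not an integral domain)
Commutative: Yes
Integral domain: No
Has unity: Yes

ℤ_30: Commutative=Yes, Unity=Yes


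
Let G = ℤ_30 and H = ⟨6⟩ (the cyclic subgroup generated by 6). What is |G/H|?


|⟨6⟩| = n / gcd(6, 30) = 30 / 6 = 5
H is normal (ℤ_30 is abelian).
|G/H| = |G| / |H| = 30 / 5 = 6

|G/H| = 6


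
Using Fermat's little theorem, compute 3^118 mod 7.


Fermat's little theorem: if p is prime and gcd(a,p)=1, then a^(p-1) ≡ 1 (mod p)
p = 7 is prime, gcd(3,7) = 1
Reduce exponent: 118 mod 6 = 4
So 3^118 ≡ 3^4 (mod 7)
3^4 mod 7 = 4

3^118 ≡ 4 (mod 7)


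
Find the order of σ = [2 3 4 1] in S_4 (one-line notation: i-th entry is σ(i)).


Cycle decomposition: (1 2 3 4)
Cycle lengths: 4
Order = lcm(4) = 4

ord(σ) = 4


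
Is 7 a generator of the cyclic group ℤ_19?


g generates ℤ_n iff gcd(g, n) = 1
gcd(7, 19) = 1
Since gcd = 1, 7 is a generator.

Yes, 7 generates ℤ_19


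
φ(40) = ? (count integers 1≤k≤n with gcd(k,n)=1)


Factor n: 40 = 2^3 × 5
φ(n) = n · ∏(1 - 1/p) over distinct primes p | n
φ(40) = 40 · (1 - 1/2) · (1 - 1/5) = 16

φ(40) = 16


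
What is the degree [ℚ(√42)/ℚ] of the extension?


√42 has minimal polynomial x² - 42 (irreducible over ℚ since 42 is squarefree)

[ℚ(√42)/ℚ] = 2


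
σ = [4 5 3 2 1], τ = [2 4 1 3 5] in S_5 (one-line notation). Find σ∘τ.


σ∘τ: apply τ first, then σ
1 →τ 2 →σ 5
2 →τ 4 →σ 2
3 →τ 1 →σ 4
4 →τ 3 →σ 3
5 →τ 5 →σ 1

σ∘τ = [5 2 4 3 1]


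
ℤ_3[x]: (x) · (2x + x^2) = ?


Expand and collect like terms; reduce coefficients mod 3:
x^0: 0·0 = 0 ≡ 0 (mod 3)
x^1: 0·2 + 1·0 = 0 ≡ 0 (mod 3)
x^2: 0·1 + 1·2 = 2 ≡ 2 (mod 3)
x^3: 1·1 = 1 ≡ 1 (mod 3)
Result: 2x^2 + x^3

f · g = 2x^2 + x^3


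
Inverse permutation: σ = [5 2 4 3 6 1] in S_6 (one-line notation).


To find σ⁻¹, swap domain and range:
σ(1) = 5 → σ⁻¹(5) = 1
σ(2) = 2 → σ⁻¹(2) = 2
σ(3) = 4 → σ⁻¹(4) = 3
σ(4) = 3 → σ⁻¹(3) = 4
σ(5) = 6 → σ⁻¹(6) = 5
σ(6) = 1 → σ⁻¹(1) = 6

σ⁻¹ = [6 2 4 3 1 5]


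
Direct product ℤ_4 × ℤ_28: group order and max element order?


|ℤ_4 × ℤ_28| = 4 × 28 = 112
Max element order = lcm(4,28) = 28
Cyclic? No (gcd=4)

|ℤ_4×ℤ_28| = 112, max element order = 28


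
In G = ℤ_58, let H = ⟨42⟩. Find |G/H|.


|⟨42⟩| = n / gcd(42, 58) = 58 / 2 = 29
H is normal (ℤ_58 is abelian).
|G/H| = |G| / |H| = 58 / 29 = 2

|G/H| = 2


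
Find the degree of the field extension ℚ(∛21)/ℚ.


∛21 has minimal polynomial x³ - 21 (irreducible over ℚ since 21 is not a perfect cube)

[ℚ(∛21)/ℚ] = 3


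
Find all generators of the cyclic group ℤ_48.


g generates ℤ_n iff gcd(g,n) = 1
Prime factors of 48: 2, 3
Generators are g ∈ {1,...,47} not divisible by any of these primes.
Generators: {1, 5, 7, 11, 13, 17, 19, 23, 25, 29, 31, 35, 37, 41, 43, 47}
Number of generators = φ(48) = 16

Generators of ℤ_48 = {1, 5, 7, 11, 13, 17, 19, 23, 25, 29, 31, 35, 37, 41, 43, 47}


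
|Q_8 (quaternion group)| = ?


Q_8 = {±1, ±i, ±j, ±k}
|Q_8| = 8

|Q_8 (quaternion group)| = 8


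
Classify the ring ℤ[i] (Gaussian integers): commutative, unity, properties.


ℤ[i] is a commutative integral domain with unity 1 (in fact a Euclidean domain)
Commutative: Yes
Integral domain: Yes
Has unity: Yes

ℤ[i] (Gaussian integers): Commutative=Yes, Unity=Yes


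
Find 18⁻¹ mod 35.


Use the extended Euclidean algorithm to write 1 = 18·s + 35·t; then s mod 35 is the inverse.
Euclidean algorithm:
  18 = 0·35 + 18
  35 = 1·18 + 17
  18 = 1·17 + 1
  17 = 17·1 + 0
gcd(18,35) = 1
Back-substitution gives: 18·(2) + 35·(-1) = 1
So 18⁻¹ ≡ 2 ≡ 2 (mod 35)
Check: 18 × 2 = 36 ≡ 1 (mod 35) ✓

18⁻¹ ≡ 2 (mod 35)


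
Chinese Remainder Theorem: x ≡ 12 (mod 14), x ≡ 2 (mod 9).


m₁ = 14, m₂ = 9, gcd = 1, so CRT applies. M = m₁·m₂ = 126
Let M₁ = M/m₁ = 9, M₂ = M/m₂ = 14
Find y₁ ≡ M₁⁻¹ (mod m₁): 9⁻¹ ≡ 11 (mod 14)
Find y₂ ≡ M₂⁻¹ (mod m₂): 14⁻¹ ≡ 2 (mod 9)
x = a₁·M₁·y₁ + a₂·M₂·y₂ = 12·9·11 + 2·14·2 = 1244
Reduce mod 126: x ≡ 110
Check: 110 mod 14 = 12 ✓, 110 mod 9 = 2 ✓

x ≡ 110 (mod 126)


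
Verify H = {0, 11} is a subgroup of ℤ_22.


Subgroup test for H = {0, 11} in (ℤ_22, +):
(1) 0 ∈ H? Yes
(2) Closure: for all a,b ∈ H, (a+b) mod 22 ∈ H? Yes
(3) Inverses: for all a ∈ H, -a mod 22 ∈ H? Yes

Yes, H is a subgroup of ℤ_22


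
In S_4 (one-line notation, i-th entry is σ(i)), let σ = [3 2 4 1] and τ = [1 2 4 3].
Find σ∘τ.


σ∘τ: apply τ first, then σ
1 →τ 1 →σ 3
2 →τ 2 →σ 2
3 →τ 4 →σ 1
4 →τ 3 →σ 4

σ∘τ = [3 2 1 4]


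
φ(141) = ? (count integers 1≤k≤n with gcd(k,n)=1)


Factor n: 141 = 3 × 47
φ(n) = n · ∏(1 - 1/p) over distinct primes p | n
φ(141) = 141 · (1 - 1/3) · (1 - 1/47) = 92

φ(141) = 92


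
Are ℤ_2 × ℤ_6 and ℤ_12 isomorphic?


Comparing ℤ_2 × ℤ_6 and ℤ_12:
gcd(2,6) = 2 ≠ 1. Max element order in ℤ_2×ℤ_6 is lcm(2,6) = 6 < 12, so it has no element of order 12

No, ℤ_2 × ℤ_6 ≇ ℤ_12


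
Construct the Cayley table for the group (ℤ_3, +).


Elements: {0, 1, 2}
Operation: addition mod 3
Entry (a, b) = (a + b) mod 3

Cayley table:
  | 0 | 1 | 2
0 | 0 | 1 | 2
1 | 1 | 2 | 0
2 | 2 | 0 | 1


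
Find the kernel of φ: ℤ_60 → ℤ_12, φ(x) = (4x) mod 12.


Kernel = preimage of identity
ker(φ) = {x ∈ ℤ_60 : 4x ≡ 0 (mod 12)}. Since 12 | 60, φ is well-defined. The kernel is the cyclic subgroup ⟨3⟩ of ℤ_60 (order 20), i.e. {0, 3, 6, 9, 12, 15, 18, 21, 24, 27, 30, 33, 36, 39, 42, 45, 48, 51, 54, 57}

ker(φ) = {0, 3, 6, 9, 12, 15, 18, 21, 24, 27, 30, 33, 36, 39, 42, 45, 48, 51, 54, 57}


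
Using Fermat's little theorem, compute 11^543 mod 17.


Fermat's little theorem: if p is prime and gcd(a,p)=1, then a^(p-1) ≡ 1 (mod p)
p = 17 is prime, gcd(11,17) = 1
Reduce exponent: 543 mod 16 = 15
So 11^543 ≡ 11^15 (mod 17)
11^15 mod 17 = 14

11^543 ≡ 14 (mod 17)


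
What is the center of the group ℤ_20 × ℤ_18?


Z(G) = {g ∈ G | gx = xg for all x ∈ G}
Direct product of abelian groups is abelian, so Z(G) = G

Z(ℤ_20 × ℤ_18) = ℤ_20 × ℤ_18


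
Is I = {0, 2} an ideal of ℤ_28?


Check ideal conditions for I = {0, 2} in ℤ_28:
(1) I is an additive subgroup? No
(2) For r ∈ ℤ_28 and a ∈ I: r·a ∈ I? No  [counterexample: r=2, a=2, r·a mod 28 = 4 ∉ I]

No, I is not an ideal of ℤ_28


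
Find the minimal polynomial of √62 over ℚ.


√62 satisfies x² - 62 = 0, irreducible over ℚ since 62 is squarefree

Minimal polynomial: x² - 62


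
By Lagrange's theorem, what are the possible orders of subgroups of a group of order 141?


Lagrange's theorem: |H| divides |G|
|G| = 141
Divisors of 141: 1, 3, 47, 141

Possible subgroup orders: {1, 3, 47, 141}


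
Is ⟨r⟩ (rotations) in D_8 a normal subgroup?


H = ⟨r⟩ (rotations) in D_8
The rotation subgroup ⟨r⟩ has index 2 in D_8, so it is normal

Yes, normal subgroup


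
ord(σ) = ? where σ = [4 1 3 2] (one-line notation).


Cycle decomposition: (1 4 2)
Cycle lengths: 3
Order = lcm(3) = 3

ord(σ) = 3
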